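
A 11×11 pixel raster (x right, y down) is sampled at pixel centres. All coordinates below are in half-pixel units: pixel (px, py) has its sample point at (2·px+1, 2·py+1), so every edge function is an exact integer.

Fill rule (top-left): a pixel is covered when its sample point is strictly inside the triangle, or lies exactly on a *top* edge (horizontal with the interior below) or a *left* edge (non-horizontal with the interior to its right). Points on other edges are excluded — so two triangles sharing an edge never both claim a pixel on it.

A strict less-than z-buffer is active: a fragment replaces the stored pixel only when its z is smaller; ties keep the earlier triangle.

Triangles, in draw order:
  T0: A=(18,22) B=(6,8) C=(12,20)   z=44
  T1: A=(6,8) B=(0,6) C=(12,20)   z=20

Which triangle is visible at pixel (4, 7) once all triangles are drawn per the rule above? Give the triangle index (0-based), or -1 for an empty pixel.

T0:
  2·area = 60  (B↔C swapped to make it positive)
  edge (18, 22)→(12, 20): d=(-6,-2) top-left  bias=+0
  edge (12, 20)→(6, 8): d=(-6,-12) top-left  bias=+0
  edge (6, 8)→(18, 22): d=(12,14) right/bottom  bias=-1
    (4,6)@(9, 13): e=[36,6,18] → █
    (5,6)@(11, 13): e=[40,30,-10] → ·
    (4,7)@(9, 15): e=[24,-6,42] → ·
    (5,7)@(11, 15): e=[28,18,14] → █
    (6,7)@(13, 15): e=[32,42,-14] → ·
    (1,8)@(3, 17): e=[0,-90,150] → ·  [on edge]
    (5,8)@(11, 17): e=[16,6,38] → █
    (6,8)@(13, 17): e=[20,30,10] → █
    (7,8)@(15, 17): e=[24,54,-18] → ·
    (4,9)@(9, 19): e=[0,-30,90] → ·  [on edge]
    (5,9)@(11, 19): e=[4,-6,62] → ·
    (6,9)@(13, 19): e=[8,18,34] → █
    (7,10)@(15, 21): e=[0,30,30] → █  [on edge]
  covered (8 px):
    · · · · · · · · · · ·
    · · · · · · · · · · ·
    · · · · · · · · · · ·
    · · · · · · · · · · ·
    · · · · · · · · · · ·
    · · · · · · · · · · ·
    · · · · █ · · · · · ·
    · · · · · █ · · · · ·
    · · · · · █ █ · · · ·
    · · · · · · █ █ · · ·
    · · · · · · · █ █ · ·
T1:
  2·area = 60  (B↔C swapped to make it positive)
  edge (6, 8)→(12, 20): d=(6,12) right/bottom  bias=-1
  edge (12, 20)→(0, 6): d=(-12,-14) top-left  bias=+0
  edge (0, 6)→(6, 8): d=(6,2) right/bottom  bias=-1
    (0,3)@(1, 7): e=[54,2,4] → █
    (1,3)@(3, 7): e=[30,30,0] → ·  [on edge]
    (0,4)@(1, 9): e=[66,-22,16] → ·
    (1,4)@(3, 9): e=[42,6,12] → █
    (2,4)@(5, 9): e=[18,34,8] → █
    (3,4)@(7, 9): e=[-6,62,4] → ·
    (4,4)@(9, 9): e=[-30,90,0] → ·  [on edge]
    (1,5)@(3, 11): e=[54,-18,24] → ·
    (2,5)@(5, 11): e=[30,10,20] → █
    (3,5)@(7, 11): e=[6,38,16] → █
    (4,5)@(9, 11): e=[-18,66,12] → ·
    (7,5)@(15, 11): e=[-90,150,0] → ·  [on edge]
    (10,6)@(21, 13): e=[-150,210,0] → ·  [on edge]
  covered (7 px):
    · · · · · · · · · · ·
    · · · · · · · · · · ·
    · · · · · · · · · · ·
    █ · · · · · · · · · ·
    · █ █ · · · · · · · ·
    · · █ █ · · · · · · ·
    · · · █ · · · · · · ·
    · · · · █ · · · · · ·
    · · · · · · · · · · ·
    · · · · · · · · · · ·
    · · · · · · · · · · ·

Z-buffer (winner per pixel, '.' = empty):
  . . . . . . . . . . .
  . . . . . . . . . . .
  . . . . . . . . . . .
  1 . . . . . . . . . .
  . 1 1 . . . . . . . .
  . . 1 1 . . . . . . .
  . . . 1 0 . . . . . .
  . . . . 1 0 . . . . .
  . . . . . 0 0 . . . .
  . . . . . . 0 0 . . .
  . . . . . . . 0 0 . .

Final: 1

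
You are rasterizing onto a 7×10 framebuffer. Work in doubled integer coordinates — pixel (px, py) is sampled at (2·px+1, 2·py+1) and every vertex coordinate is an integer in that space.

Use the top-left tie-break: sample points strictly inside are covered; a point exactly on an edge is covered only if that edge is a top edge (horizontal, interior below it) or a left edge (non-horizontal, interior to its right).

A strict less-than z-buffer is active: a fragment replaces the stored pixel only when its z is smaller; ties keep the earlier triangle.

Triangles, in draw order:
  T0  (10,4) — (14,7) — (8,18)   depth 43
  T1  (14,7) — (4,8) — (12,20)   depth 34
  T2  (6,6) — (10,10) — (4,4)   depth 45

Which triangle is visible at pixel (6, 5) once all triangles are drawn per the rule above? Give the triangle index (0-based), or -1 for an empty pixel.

T0:
  2·area = 62
  edge (10, 4)→(14, 7): d=(4,3) right/bottom  bias=-1
  edge (14, 7)→(8, 18): d=(-6,11) right/bottom  bias=-1
  edge (8, 18)→(10, 4): d=(2,-14) top-left  bias=+0
    (5,2)@(11, 5): e=[1,45,16] → X
    (6,2)@(13, 5): e=[-5,23,44] → .
    (5,3)@(11, 7): e=[9,33,20] → X
    (6,3)@(13, 7): e=[3,11,48] → X
    (5,4)@(11, 9): e=[17,21,24] → X
    (6,4)@(13, 9): e=[11,-1,52] → .
    (4,5)@(9, 11): e=[31,31,0] → X  [on edge]
    (6,5)@(13, 11): e=[19,-13,56] → .
    (4,6)@(9, 13): e=[39,19,4] → X
    (5,6)@(11, 13): e=[33,-3,32] → .
    (4,7)@(9, 15): e=[47,7,8] → X
    (5,7)@(11, 15): e=[41,-15,36] → .
  covered (8 px):
    . . . . . . .
    . . . . . . .
    . . . . . X .
    . . . . . X X
    . . . . . X .
    . . . . X X .
    . . . . X . .
    . . . . X . .
    . . . . . . .
    . . . . . . .
T1:
  2·area = 128  (B↔C swapped to make it positive)
  edge (14, 7)→(12, 20): d=(-2,13) right/bottom  bias=-1
  edge (12, 20)→(4, 8): d=(-8,-12) top-left  bias=+0
  edge (4, 8)→(14, 7): d=(10,-1) top-left  bias=+0
    (2,4)@(5, 9): e=[113,4,11] → X
    (3,4)@(7, 9): e=[87,28,13] → X
    (4,4)@(9, 9): e=[61,52,15] → X
    (5,4)@(11, 9): e=[35,76,17] → X
    (6,4)@(13, 9): e=[9,100,19] → X
    (2,5)@(5, 11): e=[109,-12,31] → .
    (3,5)@(7, 11): e=[83,12,33] → X
    (3,6)@(7, 13): e=[79,-4,53] → .
    (4,6)@(9, 13): e=[53,20,55] → X
    (4,7)@(9, 15): e=[49,4,75] → X
    (6,7)@(13, 15): e=[-3,52,79] → .
    (4,8)@(9, 17): e=[45,-12,95] → .
  covered (15 px):
    . . . . . . .
    . . . . . . .
    . . . . . . .
    . . . . . . .
    . . X X X X X
    . . . X X X X
    . . . . X X X
    . . . . X X .
    . . . . . X .
    . . . . . . .
T2:
  degenerate (2·area = 0) — covers nothing

Z-buffer (winner per pixel, '.' = empty):
  . . . . . . .
  . . . . . . .
  . . . . . 0 .
  . . . . . 0 0
  . . 1 1 1 1 1
  . . . 1 1 1 1
  . . . . 1 1 1
  . . . . 1 1 .
  . . . . . 1 .
  . . . . . . .

Final: 1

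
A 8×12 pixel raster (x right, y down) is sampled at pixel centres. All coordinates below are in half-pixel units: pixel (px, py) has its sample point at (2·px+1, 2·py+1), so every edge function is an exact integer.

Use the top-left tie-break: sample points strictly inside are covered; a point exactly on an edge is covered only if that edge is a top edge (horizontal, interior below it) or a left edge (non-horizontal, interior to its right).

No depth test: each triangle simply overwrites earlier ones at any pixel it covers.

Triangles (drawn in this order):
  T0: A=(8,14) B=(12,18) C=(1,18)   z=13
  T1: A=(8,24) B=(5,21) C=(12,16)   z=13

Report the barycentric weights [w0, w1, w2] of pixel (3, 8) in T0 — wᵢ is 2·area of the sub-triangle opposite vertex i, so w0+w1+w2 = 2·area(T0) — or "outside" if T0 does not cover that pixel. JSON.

T0:
  2·area = 44
  edge (8, 14)→(12, 18): d=(4,4) right/bottom  bias=-1
  edge (12, 18)→(1, 18): d=(-11,0) right/bottom  bias=-1
  edge (1, 18)→(8, 14): d=(7,-4) top-left  bias=+0
    (0,3)@(1, 7): e=[0,121,-77] → ·  [on edge]
    (1,4)@(3, 9): e=[0,99,-55] → ·  [on edge]
    (2,5)@(5, 11): e=[0,77,-33] → ·  [on edge]
    (3,6)@(7, 13): e=[0,55,-11] → ·  [on edge]
    (3,7)@(7, 15): e=[8,33,3] → #
    (4,7)@(9, 15): e=[0,33,11] → ·  [on edge]
    (1,8)@(3, 17): e=[32,11,1] → #
    (2,8)@(5, 17): e=[24,11,9] → #
    (4,8)@(9, 17): e=[8,11,25] → #
    (5,8)@(11, 17): e=[0,11,33] → ·  [on edge]
    (1,9)@(3, 19): e=[40,-11,15] → ·
    (2,9)@(5, 19): e=[32,-11,23] → ·
    (6,9)@(13, 19): e=[0,-11,55] → ·  [on edge]
    (7,10)@(15, 21): e=[0,-33,77] → ·  [on edge]
  covered (5 px):
    · · · · · · · ·
    · · · · · · · ·
    · · · · · · · ·
    · · · · · · · ·
    · · · · · · · ·
    · · · · · · · ·
    · · · · · · · ·
    · · · # · · · ·
    · # # # # · · ·
    · · · · · · · ·
    · · · · · · · ·
    · · · · · · · ·
T1:
  2·area = 36
  edge (8, 24)→(5, 21): d=(-3,-3) top-left  bias=+0
  edge (5, 21)→(12, 16): d=(7,-5) top-left  bias=+0
  edge (12, 16)→(8, 24): d=(-4,8) right/bottom  bias=-1
    (0,8)@(1, 17): e=[0,-48,84] → ·  [on edge]
    (5,8)@(11, 17): e=[30,2,4] → #
    (6,8)@(13, 17): e=[36,12,-12] → ·
    (1,9)@(3, 19): e=[0,-24,60] → ·  [on edge]
    (4,9)@(9, 19): e=[18,6,12] → #
    (5,9)@(11, 19): e=[24,16,-4] → ·
    (2,10)@(5, 21): e=[0,0,36] → #  [on edge]
    (3,10)@(7, 21): e=[6,10,20] → #
    (5,10)@(11, 21): e=[18,30,-12] → ·
    (2,11)@(5, 23): e=[-6,14,28] → ·
    (3,11)@(7, 23): e=[0,24,12] → #  [on edge]
    (4,11)@(9, 23): e=[6,34,-4] → ·
  covered (6 px):
    · · · · · · · ·
    · · · · · · · ·
    · · · · · · · ·
    · · · · · · · ·
    · · · · · · · ·
    · · · · · · · ·
    · · · · · · · ·
    · · · · · · · ·
    · · · · · # · ·
    · · · · # · · ·
    · · # # # · · ·
    · · · # · · · ·

Result: [11,17,16]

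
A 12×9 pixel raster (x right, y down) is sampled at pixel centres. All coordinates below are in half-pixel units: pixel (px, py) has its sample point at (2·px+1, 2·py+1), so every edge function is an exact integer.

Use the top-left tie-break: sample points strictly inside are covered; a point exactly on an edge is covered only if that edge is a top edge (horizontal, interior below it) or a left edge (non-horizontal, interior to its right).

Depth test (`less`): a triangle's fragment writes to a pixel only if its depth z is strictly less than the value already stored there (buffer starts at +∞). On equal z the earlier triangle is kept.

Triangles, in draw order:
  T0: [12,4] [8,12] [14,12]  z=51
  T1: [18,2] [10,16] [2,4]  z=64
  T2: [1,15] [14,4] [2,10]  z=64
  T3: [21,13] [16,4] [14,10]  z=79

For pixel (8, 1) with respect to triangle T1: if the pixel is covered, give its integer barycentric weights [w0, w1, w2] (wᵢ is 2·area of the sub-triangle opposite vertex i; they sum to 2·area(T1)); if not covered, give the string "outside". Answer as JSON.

T0:
  2·area = 48  (B↔C swapped to make it positive)
  edge (12, 4)→(14, 12): d=(2,8) right/bottom  bias=-1
  edge (14, 12)→(8, 12): d=(-6,0) right/bottom  bias=-1
  edge (8, 12)→(12, 4): d=(4,-8) top-left  bias=+0
    (5,3)@(11, 7): e=[14,30,4] → █
    (6,3)@(13, 7): e=[-2,30,20] → ·
    (5,4)@(11, 9): e=[18,18,12] → █
    (6,4)@(13, 9): e=[2,18,28] → █
    (7,4)@(15, 9): e=[-14,18,44] → ·
    (4,5)@(9, 11): e=[38,6,4] → █
    (7,5)@(15, 11): e=[-10,6,52] → ·
    (4,6)@(9, 13): e=[42,-6,12] → ·
    (5,6)@(11, 13): e=[26,-6,28] → ·
    (6,6)@(13, 13): e=[10,-6,44] → ·
  covered (6 px):
    · · · · · · · · · · · ·
    · · · · · · · · · · · ·
    · · · · · · · · · · · ·
    · · · · · █ · · · · · ·
    · · · · · █ █ · · · · ·
    · · · · █ █ █ · · · · ·
    · · · · · · · · · · · ·
    · · · · · · · · · · · ·
    · · · · · · · · · · · ·
T1:
  2·area = 208
  edge (18, 2)→(10, 16): d=(-8,14) right/bottom  bias=-1
  edge (10, 16)→(2, 4): d=(-8,-12) top-left  bias=+0
  edge (2, 4)→(18, 2): d=(16,-2) top-left  bias=+0
    (5,1)@(11, 3): e=[90,116,2] → █
    (6,1)@(13, 3): e=[62,140,6] → █
    (7,1)@(15, 3): e=[34,164,10] → █
    (8,1)@(17, 3): e=[6,188,14] → █
    (9,1)@(19, 3): e=[-22,212,18] → ·
    (1,2)@(3, 5): e=[186,4,18] → █
    (2,2)@(5, 5): e=[158,28,22] → █
    (3,2)@(7, 5): e=[130,52,26] → █
    (4,2)@(9, 5): e=[102,76,30] → █
    (8,2)@(17, 5): e=[-10,172,46] → ·
    (1,3)@(3, 7): e=[170,-12,50] → ·
    (2,3)@(5, 7): e=[142,12,54] → █
  covered (26 px):
    · · · · · · · · · · · ·
    · · · · · █ █ █ █ · · ·
    · █ █ █ █ █ █ █ · · · ·
    · · █ █ █ █ █ █ · · · ·
    · · · █ █ █ █ · · · · ·
    · · · █ █ █ · · · · · ·
    · · · · █ █ · · · · · ·
    · · · · · · · · · · · ·
    · · · · · · · · · · · ·
T2:
  2·area = 54  (B↔C swapped to make it positive)
  edge (1, 15)→(2, 10): d=(1,-5) top-left  bias=+0
  edge (2, 10)→(14, 4): d=(12,-6) top-left  bias=+0
  edge (14, 4)→(1, 15): d=(-13,11) right/bottom  bias=-1
    (1,2)@(3, 5): e=[0,-54,108] → ·  [on edge]
    (4,3)@(9, 7): e=[32,6,16] → █
    (5,3)@(11, 7): e=[42,18,-6] → ·
    (2,4)@(5, 9): e=[14,6,34] → █
    (3,4)@(7, 9): e=[24,18,12] → █
    (4,4)@(9, 9): e=[34,30,-10] → ·
    (1,5)@(3, 11): e=[6,18,30] → █
    (3,5)@(7, 11): e=[26,42,-14] → ·
    (1,6)@(3, 13): e=[8,42,4] → █
    (2,6)@(5, 13): e=[18,54,-18] → ·
    (0,7)@(1, 15): e=[0,54,0] → ·  [on edge]
    (1,7)@(3, 15): e=[10,66,-22] → ·
  covered (6 px):
    · · · · · · · · · · · ·
    · · · · · · · · · · · ·
    · · · · · · · · · · · ·
    · · · · █ · · · · · · ·
    · · █ █ · · · · · · · ·
    · █ █ · · · · · · · · ·
    · █ · · · · · · · · · ·
    · · · · · · · · · · · ·
    · · · · · · · · · · · ·
T3:
  2·area = 48  (B↔C swapped to make it positive)
  edge (21, 13)→(14, 10): d=(-7,-3) top-left  bias=+0
  edge (14, 10)→(16, 4): d=(2,-6) top-left  bias=+0
  edge (16, 4)→(21, 13): d=(5,9) right/bottom  bias=-1
    (8,0)@(17, 1): e=[72,0,-24] → ·  [on edge]
    (3,3)@(7, 7): e=[0,-48,96] → ·  [on edge]
    (7,3)@(15, 7): e=[24,0,24] → █  [on edge]
    (8,3)@(17, 7): e=[30,12,6] → █
    (9,3)@(19, 7): e=[36,24,-12] → ·
    (7,4)@(15, 9): e=[10,4,34] → █
    (9,4)@(19, 9): e=[22,28,-2] → ·
    (7,5)@(15, 11): e=[-4,8,44] → ·
    (8,5)@(17, 11): e=[2,20,26] → █
    (9,5)@(19, 11): e=[8,32,8] → █
    (10,5)@(21, 11): e=[14,44,-10] → ·
    (6,6)@(13, 13): e=[-24,0,72] → ·  [on edge]
    (10,6)@(21, 13): e=[0,48,0] → ·  [on edge]
  covered (6 px):
    · · · · · · · · · · · ·
    · · · · · · · · · · · ·
    · · · · · · · · · · · ·
    · · · · · · · █ █ · · ·
    · · · · · · · █ █ · · ·
    · · · · · · · · █ █ · ·
    · · · · · · · · · · · ·
    · · · · · · · · · · · ·
    · · · · · · · · · · · ·

Final: [188,14,6]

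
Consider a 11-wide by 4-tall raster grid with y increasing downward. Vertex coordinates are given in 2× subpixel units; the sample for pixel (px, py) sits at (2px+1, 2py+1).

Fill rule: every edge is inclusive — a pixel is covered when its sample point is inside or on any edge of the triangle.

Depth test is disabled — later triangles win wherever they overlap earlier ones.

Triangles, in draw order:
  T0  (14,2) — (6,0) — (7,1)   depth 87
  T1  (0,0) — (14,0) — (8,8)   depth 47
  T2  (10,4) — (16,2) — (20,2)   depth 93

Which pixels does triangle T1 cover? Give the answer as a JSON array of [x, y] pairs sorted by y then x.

T0:
  2·area = 6  (B↔C swapped to make it positive)
  edge (14, 2)→(7, 1): d=(-7,-1) inclusive
  edge (7, 1)→(6, 0): d=(-1,-1) inclusive
  edge (6, 0)→(14, 2): d=(8,2) inclusive
    (3,0)@(7, 1): e=[0,0,6] → █  [on edge]
    (4,0)@(9, 1): e=[2,2,2] → █
    (5,0)@(11, 1): e=[4,4,-2] → ·
    (3,1)@(7, 3): e=[-14,-2,22] → ·
    (4,1)@(9, 3): e=[-12,0,18] → ·  [on edge]
    (10,1)@(21, 3): e=[0,12,-6] → ·  [on edge]
    (5,2)@(11, 5): e=[-24,0,30] → ·  [on edge]
    (6,3)@(13, 7): e=[-36,0,42] → ·  [on edge]
  covered (2 px):
    · · · █ █ · · · · · ·
    · · · · · · · · · · ·
    · · · · · · · · · · ·
    · · · · · · · · · · ·
T1:
  2·area = 112
  edge (0, 0)→(14, 0): d=(14,0) inclusive
  edge (14, 0)→(8, 8): d=(-6,8) inclusive
  edge (8, 8)→(0, 0): d=(-8,-8) inclusive
    (0,0)@(1, 1): e=[14,98,0] → █  [on edge]
    (1,0)@(3, 1): e=[14,82,16] → █
    (2,0)@(5, 1): e=[14,66,32] → █
    (3,0)@(7, 1): e=[14,50,48] → █
    (4,0)@(9, 1): e=[14,34,64] → █
    (5,0)@(11, 1): e=[14,18,80] → █
    (6,0)@(13, 1): e=[14,2,96] → █
    (7,0)@(15, 1): e=[14,-14,112] → ·
    (0,1)@(1, 3): e=[42,86,-16] → ·
    (1,1)@(3, 3): e=[42,70,0] → █  [on edge]
    (6,1)@(13, 3): e=[42,-10,80] → ·
    (1,2)@(3, 5): e=[70,58,-16] → ·
    (2,2)@(5, 5): e=[70,42,0] → █  [on edge]
    (3,3)@(7, 7): e=[98,14,0] → █  [on edge]
  covered (16 px):
    █ █ █ █ █ █ █ · · · ·
    · █ █ █ █ █ · · · · ·
    · · █ █ █ · · · · · ·
    · · · █ · · · · · · ·
T2:
  2·area = 8
  edge (10, 4)→(16, 2): d=(6,-2) inclusive
  edge (16, 2)→(20, 2): d=(4,0) inclusive
  edge (20, 2)→(10, 4): d=(-10,2) inclusive
    (9,0)@(19, 1): e=[0,-4,12] → ·  [on edge]
    (6,1)@(13, 3): e=[0,4,4] → █  [on edge]
    (7,1)@(15, 3): e=[4,4,0] → █  [on edge]
    (8,1)@(17, 3): e=[8,4,-4] → ·
    (2,2)@(5, 5): e=[-4,12,0] → ·  [on edge]
    (3,2)@(7, 5): e=[0,12,-4] → ·  [on edge]
    (6,2)@(13, 5): e=[12,12,-16] → ·
    (7,2)@(15, 5): e=[16,12,-20] → ·
    (0,3)@(1, 7): e=[0,20,-12] → ·  [on edge]
  covered (2 px):
    · · · · · · · · · · ·
    · · · · · · █ █ · · ·
    · · · · · · · · · · ·
    · · · · · · · · · · ·

Result: [[0,0],[1,0],[2,0],[3,0],[4,0],[5,0],[6,0],[1,1],[2,1],[3,1],[4,1],[5,1],[2,2],[3,2],[4,2],[3,3]]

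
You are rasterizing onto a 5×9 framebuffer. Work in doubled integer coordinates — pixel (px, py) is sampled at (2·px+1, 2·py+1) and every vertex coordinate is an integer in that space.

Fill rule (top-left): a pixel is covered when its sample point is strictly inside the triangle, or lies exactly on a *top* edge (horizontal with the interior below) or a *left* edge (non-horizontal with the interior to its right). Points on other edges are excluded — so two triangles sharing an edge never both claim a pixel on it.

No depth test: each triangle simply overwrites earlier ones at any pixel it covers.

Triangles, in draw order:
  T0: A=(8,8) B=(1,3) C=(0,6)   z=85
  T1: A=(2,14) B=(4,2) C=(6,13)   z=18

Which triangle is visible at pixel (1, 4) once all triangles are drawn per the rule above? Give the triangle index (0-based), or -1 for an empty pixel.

T0:
  2·area = 26  (B↔C swapped to make it positive)
  edge (8, 8)→(0, 6): d=(-8,-2) top-left  bias=+0
  edge (0, 6)→(1, 3): d=(1,-3) top-left  bias=+0
  edge (1, 3)→(8, 8): d=(7,5) right/bottom  bias=-1
    (0,1)@(1, 3): e=[26,0,0] → ·  [on edge]
    (0,2)@(1, 5): e=[10,2,14] → #
    (1,2)@(3, 5): e=[14,8,4] → #
    (2,2)@(5, 5): e=[18,14,-6] → ·
    (0,3)@(1, 7): e=[-6,4,28] → ·
    (1,3)@(3, 7): e=[-2,10,18] → ·
    (2,3)@(5, 7): e=[2,16,8] → #
    (3,3)@(7, 7): e=[6,22,-2] → ·
    (2,4)@(5, 9): e=[-14,18,22] → ·
  covered (3 px):
    · · · · ·
    · · · · ·
    # # · · ·
    · · # · ·
    · · · · ·
    · · · · ·
    · · · · ·
    · · · · ·
    · · · · ·
T1:
  2·area = 46
  edge (2, 14)→(4, 2): d=(2,-12) top-left  bias=+0
  edge (4, 2)→(6, 13): d=(2,11) right/bottom  bias=-1
  edge (6, 13)→(2, 14): d=(-4,1) right/bottom  bias=-1
    (1,4)@(3, 9): e=[2,25,19] → #
    (2,4)@(5, 9): e=[26,3,17] → #
    (3,4)@(7, 9): e=[50,-19,15] → ·
    (1,5)@(3, 11): e=[6,29,11] → #
    (3,5)@(7, 11): e=[54,-15,7] → ·
    (1,6)@(3, 13): e=[10,33,3] → #
    (3,6)@(7, 13): e=[58,-11,-1] → ·
    (1,7)@(3, 15): e=[14,37,-5] → ·
    (2,7)@(5, 15): e=[38,15,-7] → ·
  covered (6 px):
    · · · · ·
    · · · · ·
    · · · · ·
    · · · · ·
    · # # · ·
    · # # · ·
    · # # · ·
    · · · · ·
    · · · · ·

Z-buffer (winner per pixel, '.' = empty):
  . . . . .
  . . . . .
  0 0 . . .
  . . 0 . .
  . 1 1 . .
  . 1 1 . .
  . 1 1 . .
  . . . . .
  . . . . .

Answer: 1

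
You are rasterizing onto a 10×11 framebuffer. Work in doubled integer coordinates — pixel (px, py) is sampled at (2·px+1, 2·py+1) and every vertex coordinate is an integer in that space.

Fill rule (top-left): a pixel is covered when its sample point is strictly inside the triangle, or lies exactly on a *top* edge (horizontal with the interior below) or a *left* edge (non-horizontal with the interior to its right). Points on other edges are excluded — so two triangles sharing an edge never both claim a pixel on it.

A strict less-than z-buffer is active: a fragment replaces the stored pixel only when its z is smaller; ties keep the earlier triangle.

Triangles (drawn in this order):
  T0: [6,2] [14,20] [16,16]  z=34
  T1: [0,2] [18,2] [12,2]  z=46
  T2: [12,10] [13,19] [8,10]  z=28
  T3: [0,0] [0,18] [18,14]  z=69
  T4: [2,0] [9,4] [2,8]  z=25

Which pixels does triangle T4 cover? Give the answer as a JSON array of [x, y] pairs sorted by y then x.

T0:
  2·area = 68  (B↔C swapped to make it positive)
  edge (6, 2)→(16, 16): d=(10,14) right/bottom  bias=-1
  edge (16, 16)→(14, 20): d=(-2,4) right/bottom  bias=-1
  edge (14, 20)→(6, 2): d=(-8,-18) top-left  bias=+0
    (4,3)@(9, 7): e=[8,46,14] → X
    (5,3)@(11, 7): e=[-20,38,50] → .
    (4,4)@(9, 9): e=[28,42,-2] → .
    (5,4)@(11, 9): e=[0,34,34] → .  [on edge]
    (5,5)@(11, 11): e=[20,30,18] → X
    (6,5)@(13, 11): e=[-8,22,54] → .
    (5,6)@(11, 13): e=[40,26,2] → X
    (6,6)@(13, 13): e=[12,18,38] → X
    (7,6)@(15, 13): e=[-16,10,74] → .
    (5,7)@(11, 15): e=[60,22,-14] → .
    (6,7)@(13, 15): e=[32,14,22] → X
    (7,7)@(15, 15): e=[4,6,58] → X
  covered (8 px):
    . . . . . . . . . .
    . . . . . . . . . .
    . . . . . . . . . .
    . . . . X . . . . .
    . . . . . . . . . .
    . . . . . X . . . .
    . . . . . X X . . .
    . . . . . . X X . .
    . . . . . . X X . .
    . . . . . . . . . .
    . . . . . . . . . .
T1:
  degenerate (2·area = 0) — covers nothing
T2:
  2·area = 36
  edge (12, 10)→(13, 19): d=(1,9) right/bottom  bias=-1
  edge (13, 19)→(8, 10): d=(-5,-9) top-left  bias=+0
  edge (8, 10)→(12, 10): d=(4,0) top-left  bias=+0
    (1,0)@(3, 1): e=[72,0,-36] → .  [on edge]
    (5,0)@(11, 1): e=[0,72,-36] → .  [on edge]
    (4,5)@(9, 11): e=[28,4,4] → X
    (5,5)@(11, 11): e=[10,22,4] → X
    (6,5)@(13, 11): e=[-8,40,4] → .
    (4,6)@(9, 13): e=[30,-6,12] → .
    (5,6)@(11, 13): e=[12,12,12] → X
    (6,6)@(13, 13): e=[-6,30,12] → .
    (5,7)@(11, 15): e=[14,2,20] → X
    (6,7)@(13, 15): e=[-4,20,20] → .
    (5,8)@(11, 17): e=[16,-8,28] → .
    (6,9)@(13, 19): e=[0,0,36] → .  [on edge]
  covered (4 px):
    . . . . . . . . . .
    . . . . . . . . . .
    . . . . . . . . . .
    . . . . . . . . . .
    . . . . . . . . . .
    . . . . X X . . . .
    . . . . . X . . . .
    . . . . . X . . . .
    . . . . . . . . . .
    . . . . . . . . . .
    . . . . . . . . . .
T3:
  2·area = 324  (B↔C swapped to make it positive)
  edge (0, 0)→(18, 14): d=(18,14) right/bottom  bias=-1
  edge (18, 14)→(0, 18): d=(-18,4) right/bottom  bias=-1
  edge (0, 18)→(0, 0): d=(0,-18) top-left  bias=+0
    (0,0)@(1, 1): e=[4,302,18] → X
    (1,0)@(3, 1): e=[-24,294,54] → .
    (0,1)@(1, 3): e=[40,266,18] → X
    (1,1)@(3, 3): e=[12,258,54] → X
    (2,1)@(5, 3): e=[-16,250,90] → .
    (0,2)@(1, 5): e=[76,230,18] → X
    (2,2)@(5, 5): e=[20,214,90] → X
    (3,2)@(7, 5): e=[-8,206,126] → .
    (0,3)@(1, 7): e=[112,194,18] → X
    (3,3)@(7, 7): e=[28,170,126] → X
    (4,3)@(9, 7): e=[0,162,162] → .  [on edge]
    (0,4)@(1, 9): e=[148,158,18] → X
  covered (40 px):
    X . . . . . . . . .
    X X . . . . . . . .
    X X X . . . . . . .
    X X X X . . . . . .
    X X X X X X . . . .
    X X X X X X X . . .
    X X X X X X X X . .
    X X X X X X X . . .
    X X . . . . . . . .
    . . . . . . . . . .
    . . . . . . . . . .
T4:
  2·area = 56
  edge (2, 0)→(9, 4): d=(7,4) right/bottom  bias=-1
  edge (9, 4)→(2, 8): d=(-7,4) right/bottom  bias=-1
  edge (2, 8)→(2, 0): d=(0,-8) top-left  bias=+0
    (1,0)@(3, 1): e=[3,45,8] → X
    (2,0)@(5, 1): e=[-5,37,24] → .
    (1,1)@(3, 3): e=[17,31,8] → X
    (2,1)@(5, 3): e=[9,23,24] → X
    (3,1)@(7, 3): e=[1,15,40] → X
    (4,1)@(9, 3): e=[-7,7,56] → .
    (1,2)@(3, 5): e=[31,17,8] → X
    (4,2)@(9, 5): e=[7,-7,56] → .
    (1,3)@(3, 7): e=[45,3,8] → X
    (2,3)@(5, 7): e=[37,-5,24] → .
    (3,3)@(7, 7): e=[29,-13,40] → .
    (1,4)@(3, 9): e=[59,-11,8] → .
  covered (8 px):
    . X . . . . . . . .
    . X X X . . . . . .
    . X X X . . . . . .
    . X . . . . . . . .
    . . . . . . . . . .
    . . . . . . . . . .
    . . . . . . . . . .
    . . . . . . . . . .
    . . . . . . . . . .
    . . . . . . . . . .
    . . . . . . . . . .

Answer: [[1,0],[1,1],[2,1],[3,1],[1,2],[2,2],[3,2],[1,3]]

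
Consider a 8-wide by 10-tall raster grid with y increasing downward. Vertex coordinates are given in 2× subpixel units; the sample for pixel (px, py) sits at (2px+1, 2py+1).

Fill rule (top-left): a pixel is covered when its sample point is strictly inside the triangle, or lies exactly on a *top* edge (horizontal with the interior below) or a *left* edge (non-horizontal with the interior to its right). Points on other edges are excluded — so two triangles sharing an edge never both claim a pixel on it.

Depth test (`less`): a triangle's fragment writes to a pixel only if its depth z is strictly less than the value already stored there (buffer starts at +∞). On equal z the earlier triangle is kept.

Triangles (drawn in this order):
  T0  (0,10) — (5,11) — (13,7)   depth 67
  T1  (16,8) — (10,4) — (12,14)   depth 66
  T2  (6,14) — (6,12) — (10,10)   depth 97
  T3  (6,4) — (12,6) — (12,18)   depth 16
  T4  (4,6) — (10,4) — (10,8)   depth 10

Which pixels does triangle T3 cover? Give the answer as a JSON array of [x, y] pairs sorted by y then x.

T0:
  2·area = 28  (B↔C swapped to make it positive)
  edge (0, 10)→(13, 7): d=(13,-3) top-left  bias=+0
  edge (13, 7)→(5, 11): d=(-8,4) right/bottom  bias=-1
  edge (5, 11)→(0, 10): d=(-5,-1) top-left  bias=+0
    (6,3)@(13, 7): e=[0,0,28] → .  [on edge]
    (2,4)@(5, 9): e=[2,16,10] → X
    (3,4)@(7, 9): e=[8,8,12] → X
    (4,4)@(9, 9): e=[14,0,14] → .  [on edge]
    (2,5)@(5, 11): e=[28,0,0] → .  [on edge]
    (3,5)@(7, 11): e=[34,-8,2] → .
    (0,6)@(1, 13): e=[42,0,-14] → .  [on edge]
    (7,6)@(15, 13): e=[84,-56,0] → .  [on edge]
  covered (2 px):
    . . . . . . . .
    . . . . . . . .
    . . . . . . . .
    . . . . . . . .
    . . X X . . . .
    . . . . . . . .
    . . . . . . . .
    . . . . . . . .
    . . . . . . . .
    . . . . . . . .
T1:
  2·area = 52  (B↔C swapped to make it positive)
  edge (16, 8)→(12, 14): d=(-4,6) right/bottom  bias=-1
  edge (12, 14)→(10, 4): d=(-2,-10) top-left  bias=+0
  edge (10, 4)→(16, 8): d=(6,4) right/bottom  bias=-1
    (5,2)@(11, 5): e=[42,8,2] → X
    (6,2)@(13, 5): e=[30,28,-6] → .
    (5,3)@(11, 7): e=[34,4,14] → X
    (6,3)@(13, 7): e=[22,24,6] → X
    (7,3)@(15, 7): e=[10,44,-2] → .
    (5,4)@(11, 9): e=[26,0,26] → X  [on edge]
    (7,4)@(15, 9): e=[2,40,10] → X
    (5,5)@(11, 11): e=[18,-4,38] → .
    (6,5)@(13, 11): e=[6,16,30] → X
    (7,5)@(15, 11): e=[-6,36,22] → .
    (6,6)@(13, 13): e=[-2,12,42] → .
    (6,9)@(13, 19): e=[-26,0,78] → .  [on edge]
  covered (7 px):
    . . . . . . . .
    . . . . . . . .
    . . . . . X . .
    . . . . . X X .
    . . . . . X X X
    . . . . . . X .
    . . . . . . . .
    . . . . . . . .
    . . . . . . . .
    . . . . . . . .
T2:
  2·area = 8
  edge (6, 14)→(6, 12): d=(0,-2) top-left  bias=+0
  edge (6, 12)→(10, 10): d=(4,-2) top-left  bias=+0
  edge (10, 10)→(6, 14): d=(-4,4) right/bottom  bias=-1
    (7,2)@(15, 5): e=[18,-10,0] → .  [on edge]
    (6,3)@(13, 7): e=[14,-6,0] → .  [on edge]
    (5,4)@(11, 9): e=[10,-2,0] → .  [on edge]
    (4,5)@(9, 11): e=[6,2,0] → .  [on edge]
    (3,6)@(7, 13): e=[2,6,0] → .  [on edge]
    (2,7)@(5, 15): e=[-2,10,0] → .  [on edge]
    (1,8)@(3, 17): e=[-6,14,0] → .  [on edge]
    (0,9)@(1, 19): e=[-10,18,0] → .  [on edge]
  covered (0 px):
    . . . . . . . .
    . . . . . . . .
    . . . . . . . .
    . . . . . . . .
    . . . . . . . .
    . . . . . . . .
    . . . . . . . .
    . . . . . . . .
    . . . . . . . .
    . . . . . . . .
T3:
  2·area = 72
  edge (6, 4)→(12, 6): d=(6,2) right/bottom  bias=-1
  edge (12, 6)→(12, 18): d=(0,12) right/bottom  bias=-1
  edge (12, 18)→(6, 4): d=(-6,-14) top-left  bias=+0
    (1,1)@(3, 3): e=[0,108,-36] → .  [on edge]
    (3,2)@(7, 5): e=[4,60,8] → X
    (4,2)@(9, 5): e=[0,36,36] → .  [on edge]
    (3,3)@(7, 7): e=[16,60,-4] → .
    (4,3)@(9, 7): e=[12,36,24] → X
    (5,3)@(11, 7): e=[8,12,52] → X
    (6,3)@(13, 7): e=[4,-12,80] → .
    (7,3)@(15, 7): e=[0,-36,108] → .  [on edge]
    (4,4)@(9, 9): e=[24,36,12] → X
    (6,4)@(13, 9): e=[16,-12,68] → .
    (4,5)@(9, 11): e=[36,36,0] → X  [on edge]
    (6,5)@(13, 11): e=[28,-12,56] → .
  covered (9 px):
    . . . . . . . .
    . . . . . . . .
    . . . X . . . .
    . . . . X X . .
    . . . . X X . .
    . . . . X X . .
    . . . . . X . .
    . . . . . X . .
    . . . . . . . .
    . . . . . . . .
T4:
  2·area = 24
  edge (4, 6)→(10, 4): d=(6,-2) top-left  bias=+0
  edge (10, 4)→(10, 8): d=(0,4) right/bottom  bias=-1
  edge (10, 8)→(4, 6): d=(-6,-2) top-left  bias=+0
    (6,1)@(13, 3): e=[0,-12,36] → .  [on edge]
    (0,2)@(1, 5): e=[-12,36,0] → .  [on edge]
    (3,2)@(7, 5): e=[0,12,12] → X  [on edge]
    (4,2)@(9, 5): e=[4,4,16] → X
    (5,2)@(11, 5): e=[8,-4,20] → .
    (0,3)@(1, 7): e=[0,36,-12] → .  [on edge]
    (3,3)@(7, 7): e=[12,12,0] → X  [on edge]
    (5,3)@(11, 7): e=[20,-4,8] → .
    (3,4)@(7, 9): e=[24,12,-12] → .
    (4,4)@(9, 9): e=[28,4,-8] → .
    (6,4)@(13, 9): e=[36,-12,0] → .  [on edge]
  covered (4 px):
    . . . . . . . .
    . . . . . . . .
    . . . X X . . .
    . . . X X . . .
    . . . . . . . .
    . . . . . . . .
    . . . . . . . .
    . . . . . . . .
    . . . . . . . .
    . . . . . . . .

Final: [[3,2],[4,3],[5,3],[4,4],[5,4],[4,5],[5,5],[5,6],[5,7]]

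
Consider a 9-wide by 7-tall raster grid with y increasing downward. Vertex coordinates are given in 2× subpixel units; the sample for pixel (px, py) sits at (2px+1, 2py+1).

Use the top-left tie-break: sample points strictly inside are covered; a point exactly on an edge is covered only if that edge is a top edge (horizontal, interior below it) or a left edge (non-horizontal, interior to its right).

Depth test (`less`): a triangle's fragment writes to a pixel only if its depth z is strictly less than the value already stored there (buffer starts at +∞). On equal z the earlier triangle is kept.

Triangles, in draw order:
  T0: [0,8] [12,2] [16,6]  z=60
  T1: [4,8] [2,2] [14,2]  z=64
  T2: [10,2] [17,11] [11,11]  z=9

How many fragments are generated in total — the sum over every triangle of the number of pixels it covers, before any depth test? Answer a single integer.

T0:
  2·area = 72
  edge (0, 8)→(12, 2): d=(12,-6) top-left  bias=+0
  edge (12, 2)→(16, 6): d=(4,4) right/bottom  bias=-1
  edge (16, 6)→(0, 8): d=(-16,2) right/bottom  bias=-1
    (5,0)@(11, 1): e=[-18,0,90] → .  [on edge]
    (5,1)@(11, 3): e=[6,8,58] → X
    (6,1)@(13, 3): e=[18,0,54] → .  [on edge]
    (3,2)@(7, 5): e=[6,32,34] → X
    (4,2)@(9, 5): e=[18,24,30] → X
    (6,2)@(13, 5): e=[42,8,22] → X
    (7,2)@(15, 5): e=[54,0,18] → .  [on edge]
    (1,3)@(3, 7): e=[6,56,10] → X
    (2,3)@(5, 7): e=[18,48,6] → X
    (4,3)@(9, 7): e=[42,32,-2] → .
    (5,3)@(11, 7): e=[54,24,-6] → .
    (6,3)@(13, 7): e=[66,16,-10] → .
    (8,3)@(17, 7): e=[90,0,-18] → .  [on edge]
  covered (8 px):
    . . . . . . . . .
    . . . . . X . . .
    . . . X X X X . .
    . X X X . . . . .
    . . . . . . . . .
    . . . . . . . . .
    . . . . . . . . .
T1:
  2·area = 72
  edge (4, 8)→(2, 2): d=(-2,-6) top-left  bias=+0
  edge (2, 2)→(14, 2): d=(12,0) top-left  bias=+0
  edge (14, 2)→(4, 8): d=(-10,6) right/bottom  bias=-1
    (1,1)@(3, 3): e=[4,12,56] → X
    (2,1)@(5, 3): e=[16,12,44] → X
    (3,1)@(7, 3): e=[28,12,32] → X
    (4,1)@(9, 3): e=[40,12,20] → X
    (5,1)@(11, 3): e=[52,12,8] → X
    (6,1)@(13, 3): e=[64,12,-4] → .
    (1,2)@(3, 5): e=[0,36,36] → X  [on edge]
    (4,2)@(9, 5): e=[36,36,0] → .  [on edge]
    (5,2)@(11, 5): e=[48,36,-12] → .
    (1,3)@(3, 7): e=[-4,60,16] → .
    (2,3)@(5, 7): e=[8,60,4] → X
    (3,3)@(7, 7): e=[20,60,-8] → .
    (2,5)@(5, 11): e=[0,108,-36] → .  [on edge]
  covered (9 px):
    . . . . . . . . .
    . X X X X X . . .
    . X X X . . . . .
    . . X . . . . . .
    . . . . . . . . .
    . . . . . . . . .
    . . . . . . . . .
T2:
  2·area = 54
  edge (10, 2)→(17, 11): d=(7,9) right/bottom  bias=-1
  edge (17, 11)→(11, 11): d=(-6,0) right/bottom  bias=-1
  edge (11, 11)→(10, 2): d=(-1,-9) top-left  bias=+0
    (5,2)@(11, 5): e=[12,36,6] → X
    (6,2)@(13, 5): e=[-6,36,24] → .
    (5,3)@(11, 7): e=[26,24,4] → X
    (6,3)@(13, 7): e=[8,24,22] → X
    (7,3)@(15, 7): e=[-10,24,40] → .
    (5,4)@(11, 9): e=[40,12,2] → X
    (7,4)@(15, 9): e=[4,12,38] → X
    (8,4)@(17, 9): e=[-14,12,56] → .
    (0,5)@(1, 11): e=[144,0,-90] → .  [on edge]
    (1,5)@(3, 11): e=[126,0,-72] → .  [on edge]
    (2,5)@(5, 11): e=[108,0,-54] → .  [on edge]
    (3,5)@(7, 11): e=[90,0,-36] → .  [on edge]
    (4,5)@(9, 11): e=[72,0,-18] → .  [on edge]
    (5,5)@(11, 11): e=[54,0,0] → .  [on edge]
    (6,5)@(13, 11): e=[36,0,18] → .  [on edge]
    (7,5)@(15, 11): e=[18,0,36] → .  [on edge]
    (8,5)@(17, 11): e=[0,0,54] → .  [on edge]
  covered (6 px):
    . . . . . . . . .
    . . . . . . . . .
    . . . . . X . . .
    . . . . . X X . .
    . . . . . X X X .
    . . . . . . . . .
    . . . . . . . . .

Result: 23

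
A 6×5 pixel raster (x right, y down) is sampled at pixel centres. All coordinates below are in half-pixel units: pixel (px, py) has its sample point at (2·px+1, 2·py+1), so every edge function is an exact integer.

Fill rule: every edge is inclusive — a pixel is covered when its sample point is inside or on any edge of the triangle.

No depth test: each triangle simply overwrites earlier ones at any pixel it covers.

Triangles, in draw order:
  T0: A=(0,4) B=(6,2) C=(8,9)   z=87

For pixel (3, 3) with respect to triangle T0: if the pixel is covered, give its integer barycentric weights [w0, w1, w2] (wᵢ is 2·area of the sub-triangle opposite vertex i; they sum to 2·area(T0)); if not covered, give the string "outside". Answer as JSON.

T0:
  2·area = 46
  edge (0, 4)→(6, 2): d=(6,-2) inclusive
  edge (6, 2)→(8, 9): d=(2,7) inclusive
  edge (8, 9)→(0, 4): d=(-8,-5) inclusive
    (4,0)@(9, 1): e=[0,-23,69] → ·  [on edge]
    (1,1)@(3, 3): e=[0,23,23] → █  [on edge]
    (2,1)@(5, 3): e=[4,9,33] → █
    (3,1)@(7, 3): e=[8,-5,43] → ·
    (1,2)@(3, 5): e=[12,27,7] → █
    (3,2)@(7, 5): e=[20,-1,27] → ·
    (1,3)@(3, 7): e=[24,31,-9] → ·
    (2,3)@(5, 7): e=[28,17,1] → █
    (3,3)@(7, 7): e=[32,3,11] → █
    (4,3)@(9, 7): e=[36,-11,21] → ·
    (2,4)@(5, 9): e=[40,21,-15] → ·
    (3,4)@(7, 9): e=[44,7,-5] → ·
  covered (6 px):
    · · · · · ·
    · █ █ · · ·
    · █ █ · · ·
    · · █ █ · ·
    · · · · · ·

Answer: [3,11,32]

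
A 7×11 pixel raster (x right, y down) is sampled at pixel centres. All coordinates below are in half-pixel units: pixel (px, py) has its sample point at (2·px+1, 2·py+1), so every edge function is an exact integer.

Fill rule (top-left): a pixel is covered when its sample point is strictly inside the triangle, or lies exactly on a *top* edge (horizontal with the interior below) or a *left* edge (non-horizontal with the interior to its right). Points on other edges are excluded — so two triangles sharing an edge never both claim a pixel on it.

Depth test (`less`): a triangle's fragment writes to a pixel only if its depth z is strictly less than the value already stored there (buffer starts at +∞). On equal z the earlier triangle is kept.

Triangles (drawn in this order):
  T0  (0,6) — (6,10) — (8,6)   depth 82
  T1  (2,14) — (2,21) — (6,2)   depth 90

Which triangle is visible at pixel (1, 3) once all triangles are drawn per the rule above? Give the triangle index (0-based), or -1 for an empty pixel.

T0:
  2·area = 32  (B↔C swapped to make it positive)
  edge (0, 6)→(8, 6): d=(8,0) top-left  bias=+0
  edge (8, 6)→(6, 10): d=(-2,4) right/bottom  bias=-1
  edge (6, 10)→(0, 6): d=(-6,-4) top-left  bias=+0
    (1,3)@(3, 7): e=[8,18,6] → #
    (2,3)@(5, 7): e=[8,10,14] → #
    (3,3)@(7, 7): e=[8,2,22] → #
    (4,3)@(9, 7): e=[8,-6,30] → ·
    (1,4)@(3, 9): e=[24,14,-6] → ·
    (2,4)@(5, 9): e=[24,6,2] → #
    (3,4)@(7, 9): e=[24,-2,10] → ·
    (2,5)@(5, 11): e=[40,2,-10] → ·
  covered (4 px):
    · · · · · · ·
    · · · · · · ·
    · · · · · · ·
    · # # # · · ·
    · · # · · · ·
    · · · · · · ·
    · · · · · · ·
    · · · · · · ·
    · · · · · · ·
    · · · · · · ·
    · · · · · · ·
T1:
  2·area = 28  (B↔C swapped to make it positive)
  edge (2, 14)→(6, 2): d=(4,-12) top-left  bias=+0
  edge (6, 2)→(2, 21): d=(-4,19) right/bottom  bias=-1
  edge (2, 21)→(2, 14): d=(0,-7) top-left  bias=+0
    (2,2)@(5, 5): e=[0,7,21] → #  [on edge]
    (3,2)@(7, 5): e=[24,-31,35] → ·
    (2,3)@(5, 7): e=[8,-1,21] → ·
    (1,5)@(3, 11): e=[0,21,7] → #  [on edge]
    (2,5)@(5, 11): e=[24,-17,21] → ·
    (1,6)@(3, 13): e=[8,13,7] → #
    (2,6)@(5, 13): e=[32,-25,21] → ·
    (1,7)@(3, 15): e=[16,5,7] → #
    (2,7)@(5, 15): e=[40,-33,21] → ·
    (0,8)@(1, 17): e=[0,35,-7] → ·  [on edge]
    (1,8)@(3, 17): e=[24,-3,7] → ·
  covered (4 px):
    · · · · · · ·
    · · · · · · ·
    · · # · · · ·
    · · · · · · ·
    · · · · · · ·
    · # · · · · ·
    · # · · · · ·
    · # · · · · ·
    · · · · · · ·
    · · · · · · ·
    · · · · · · ·

Z-buffer (winner per pixel, '.' = empty):
  . . . . . . .
  . . . . . . .
  . . 1 . . . .
  . 0 0 0 . . .
  . . 0 . . . .
  . 1 . . . . .
  . 1 . . . . .
  . 1 . . . . .
  . . . . . . .
  . . . . . . .
  . . . . . . .

Answer: 0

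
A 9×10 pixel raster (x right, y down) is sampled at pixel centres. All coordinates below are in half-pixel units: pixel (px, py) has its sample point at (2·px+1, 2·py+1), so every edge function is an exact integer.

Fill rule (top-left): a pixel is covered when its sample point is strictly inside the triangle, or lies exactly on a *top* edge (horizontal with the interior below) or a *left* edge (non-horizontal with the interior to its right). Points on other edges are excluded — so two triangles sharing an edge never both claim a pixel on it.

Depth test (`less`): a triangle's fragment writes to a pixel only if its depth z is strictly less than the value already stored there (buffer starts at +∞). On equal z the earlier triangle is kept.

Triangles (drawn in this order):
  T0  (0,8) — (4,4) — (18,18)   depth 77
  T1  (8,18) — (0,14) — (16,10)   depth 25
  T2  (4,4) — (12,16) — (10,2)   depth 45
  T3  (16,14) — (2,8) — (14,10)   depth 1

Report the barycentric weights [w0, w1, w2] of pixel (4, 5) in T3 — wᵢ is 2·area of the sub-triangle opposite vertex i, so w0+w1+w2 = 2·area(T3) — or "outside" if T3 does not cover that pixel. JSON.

T0:
  2·area = 112
  edge (0, 8)→(4, 4): d=(4,-4) top-left  bias=+0
  edge (4, 4)→(18, 18): d=(14,14) right/bottom  bias=-1
  edge (18, 18)→(0, 8): d=(-18,-10) top-left  bias=+0
    (0,0)@(1, 1): e=[-24,0,136] → .  [on edge]
    (3,0)@(7, 1): e=[0,-84,196] → .  [on edge]
    (1,1)@(3, 3): e=[-8,0,120] → .  [on edge]
    (2,1)@(5, 3): e=[0,-28,140] → .  [on edge]
    (1,2)@(3, 5): e=[0,28,84] → X  [on edge]
    (2,2)@(5, 5): e=[8,0,104] → .  [on edge]
    (0,3)@(1, 7): e=[0,84,28] → X  [on edge]
    (2,3)@(5, 7): e=[16,28,68] → X
    (3,3)@(7, 7): e=[24,0,88] → .  [on edge]
    (0,4)@(1, 9): e=[8,112,-8] → .
    (1,4)@(3, 9): e=[16,84,12] → X
    (3,4)@(7, 9): e=[32,28,52] → X
    (4,4)@(9, 9): e=[40,0,72] → .  [on edge]
    (5,5)@(11, 11): e=[56,0,56] → .  [on edge]
    (4,6)@(9, 13): e=[56,56,0] → X  [on edge]
    (6,6)@(13, 13): e=[72,0,40] → .  [on edge]
    (7,7)@(15, 15): e=[88,0,24] → .  [on edge]
    (8,8)@(17, 17): e=[104,0,8] → .  [on edge]
  covered (12 px):
    . . . . . . . . .
    . . . . . . . . .
    . X . . . . . . .
    X X X . . . . . .
    . X X X . . . . .
    . . . X X . . . .
    . . . . X X . . .
    . . . . . . X . .
    . . . . . . . . .
    . . . . . . . . .
T1:
  2·area = 96
  edge (8, 18)→(0, 14): d=(-8,-4) top-left  bias=+0
  edge (0, 14)→(16, 10): d=(16,-4) top-left  bias=+0
  edge (16, 10)→(8, 18): d=(-8,8) right/bottom  bias=-1
    (8,4)@(17, 9): e=[108,-12,0] → .  [on edge]
    (6,5)@(13, 11): e=[76,4,16] → X
    (7,5)@(15, 11): e=[84,12,0] → .  [on edge]
    (2,6)@(5, 13): e=[28,4,64] → X
    (3,6)@(7, 13): e=[36,12,48] → X
    (4,6)@(9, 13): e=[44,20,32] → X
    (5,6)@(11, 13): e=[52,28,16] → X
    (6,6)@(13, 13): e=[60,36,0] → .  [on edge]
    (1,7)@(3, 15): e=[4,28,64] → X
    (5,7)@(11, 15): e=[36,60,0] → .  [on edge]
    (1,8)@(3, 17): e=[-12,60,48] → .
    (2,8)@(5, 17): e=[-4,68,32] → .
    (4,8)@(9, 17): e=[12,84,0] → .  [on edge]
    (3,9)@(7, 19): e=[-12,108,0] → .  [on edge]
  covered (10 px):
    . . . . . . . . .
    . . . . . . . . .
    . . . . . . . . .
    . . . . . . . . .
    . . . . . . . . .
    . . . . . . X . .
    . . X X X X . . .
    . X X X X . . . .
    . . . X . . . . .
    . . . . . . . . .
T2:
  2·area = 88  (B↔C swapped to make it positive)
  edge (4, 4)→(10, 2): d=(6,-2) top-left  bias=+0
  edge (10, 2)→(12, 16): d=(2,14) right/bottom  bias=-1
  edge (12, 16)→(4, 4): d=(-8,-12) top-left  bias=+0
    (6,0)@(13, 1): e=[0,-44,132] → .  [on edge]
    (3,1)@(7, 3): e=[0,44,44] → X  [on edge]
    (4,1)@(9, 3): e=[4,16,68] → X
    (5,1)@(11, 3): e=[8,-12,92] → .
    (0,2)@(1, 5): e=[0,132,-44] → .  [on edge]
    (2,2)@(5, 5): e=[8,76,4] → X
    (5,2)@(11, 5): e=[20,-8,76] → .
    (2,3)@(5, 7): e=[20,80,-12] → .
    (3,3)@(7, 7): e=[24,52,12] → X
    (5,3)@(11, 7): e=[32,-4,60] → .
    (3,4)@(7, 9): e=[36,56,-4] → .
    (4,4)@(9, 9): e=[40,28,20] → X
    (5,4)@(11, 9): e=[44,0,44] → .  [on edge]
  covered (11 px):
    . . . . . . . . .
    . . . X X . . . .
    . . X X X . . . .
    . . . X X . . . .
    . . . . X . . . .
    . . . . X X . . .
    . . . . . X . . .
    . . . . . . . . .
    . . . . . . . . .
    . . . . . . . . .
T3:
  2·area = 44
  edge (16, 14)→(2, 8): d=(-14,-6) top-left  bias=+0
  edge (2, 8)→(14, 10): d=(12,2) right/bottom  bias=-1
  edge (14, 10)→(16, 14): d=(2,4) right/bottom  bias=-1
    (2,4)@(5, 9): e=[4,6,34] → X
    (3,4)@(7, 9): e=[16,2,26] → X
    (4,4)@(9, 9): e=[28,-2,18] → .
    (2,5)@(5, 11): e=[-24,30,38] → .
    (3,5)@(7, 11): e=[-12,26,30] → .
    (4,5)@(9, 11): e=[0,22,22] → X  [on edge]
    (5,5)@(11, 11): e=[12,18,14] → X
    (6,5)@(13, 11): e=[24,14,6] → X
    (7,5)@(15, 11): e=[36,10,-2] → .
    (4,6)@(9, 13): e=[-28,46,26] → .
    (5,6)@(11, 13): e=[-16,42,18] → .
    (6,6)@(13, 13): e=[-4,38,10] → .
  covered (6 px):
    . . . . . . . . .
    . . . . . . . . .
    . . . . . . . . .
    . . . . . . . . .
    . . X X . . . . .
    . . . . X X X . .
    . . . . . . . X .
    . . . . . . . . .
    . . . . . . . . .
    . . . . . . . . .

Result: [22,22,0]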